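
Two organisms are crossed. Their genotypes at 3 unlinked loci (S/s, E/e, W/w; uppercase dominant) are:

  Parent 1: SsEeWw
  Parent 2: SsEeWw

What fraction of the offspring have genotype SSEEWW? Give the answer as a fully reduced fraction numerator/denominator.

SsEeWw gametes: SEW×1, SEw×1, SeW×1, Sew×1, sEW×1, sEw×1, seW×1, sew×1
SsEeWw gametes: SEW×1, SEw×1, SeW×1, Sew×1, sEW×1, sEw×1, seW×1, sew×1
SsEeWw×SsEeWw grid (8·8=64): SSEEWW=1 SSEEWw=2 SSEEww=1 SSEeWW=2 SSEeWw=4 SSEeww=2 SSeeWW=1 SSeeWw=2 SSeeww=1 SsEEWW=2 SsEEWw=4 SsEEww=2 SsEeWW=4 SsEeWw=8 SsEeww=4 SseeWW=2 SseeWw=4 Sseeww=2 ssEEWW=1 ssEEWw=2 ssEEww=1 ssEeWW=2 ssEeWw=4 ssEeww=2 sseeWW=1 sseeWw=2 sseeww=1
SSEEWW hits 1/64; gcd=1; 1÷1/64÷1 = 1/64

P(SSEEWW) = 1/64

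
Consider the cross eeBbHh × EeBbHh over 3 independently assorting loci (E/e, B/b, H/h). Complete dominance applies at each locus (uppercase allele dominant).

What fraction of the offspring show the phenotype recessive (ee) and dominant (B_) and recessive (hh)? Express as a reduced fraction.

eeBbHh gametes: eBH×2, eBh×2, ebH×2, ebh×2
EeBbHh gametes: EBH×1, EBh×1, EbH×1, Ebh×1, eBH×1, eBh×1, ebH×1, ebh×1
eeBbHh×EeBbHh grid (8·8=64): EeBBHH=2 EeBBHh=4 EeBBhh=2 EeBbHH=4 EeBbHh=8 EeBbhh=4 EebbHH=2 EebbHh=4 Eebbhh=2 eeBBHH=2 eeBBHh=4 eeBBhh=2 eeBbHH=4 eeBbHh=8 eeBbhh=4 eebbHH=2 eebbHh=4 eebbhh=2
ee B_ hh hits 6/64; gcd=2; 6÷2/64÷2 = 3/32

P(ee B_ hh) = 3/32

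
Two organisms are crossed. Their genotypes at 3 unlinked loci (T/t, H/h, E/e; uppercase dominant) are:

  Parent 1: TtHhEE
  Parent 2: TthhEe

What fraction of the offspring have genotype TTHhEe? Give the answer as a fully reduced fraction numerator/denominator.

TtHhEE gametes: THE×2, ThE×2, tHE×2, thE×2
TthhEe gametes: ThE×2, The×2, thE×2, the×2
TtHhEE×TthhEe grid (8·8=64): TTHhEE=4 TTHhEe=4 TThhEE=4 TThhEe=4 TtHhEE=8 TtHhEe=8 TthhEE=8 TthhEe=8 ttHhEE=4 ttHhEe=4 tthhEE=4 tthhEe=4
TTHhEe hits 4/64; gcd=4; 4÷4/64÷4 = 1/16

P(TTHhEe) = 1/16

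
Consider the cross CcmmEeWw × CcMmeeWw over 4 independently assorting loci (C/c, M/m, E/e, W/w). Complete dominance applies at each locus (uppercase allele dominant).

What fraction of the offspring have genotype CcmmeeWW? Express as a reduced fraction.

P(CcmmeeWW) = 1/32

CcmmEeWw gametes: CmEW×2, CmEw×2, CmeW×2, Cmew×2, cmEW×2, cmEw×2, cmeW×2, cmew×2
CcMmeeWw gametes: CMeW×2, CMew×2, CmeW×2, Cmew×2, cMeW×2, cMew×2, cmeW×2, cmew×2
CcmmEeWw×CcMmeeWw grid (16·16=256): CCMmEeWW=4 CCMmEeWw=8 CCMmEeww=4 CCMmeeWW=4 CCMmeeWw=8 CCMmeeww=4 CCmmEeWW=4 CCmmEeWw=8 CCmmEeww=4 CCmmeeWW=4 CCmmeeWw=8 CCmmeeww=4 CcMmEeWW=8 CcMmEeWw=16 CcMmEeww=8 CcMmeeWW=8 CcMmeeWw=16 CcMmeeww=8 CcmmEeWW=8 CcmmEeWw=16 CcmmEeww=8 CcmmeeWW=8 CcmmeeWw=16 Ccmmeeww=8 ccMmEeWW=4 ccMmEeWw=8 ccMmEeww=4 ccMmeeWW=4 ccMmeeWw=8 ccMmeeww=4 ccmmEeWW=4 ccmmEeWw=8 ccmmEeww=4 ccmmeeWW=4 ccmmeeWw=8 ccmmeeww=4
CcmmeeWW hits 8/256; gcd=8; 8÷8/256÷8 = 1/32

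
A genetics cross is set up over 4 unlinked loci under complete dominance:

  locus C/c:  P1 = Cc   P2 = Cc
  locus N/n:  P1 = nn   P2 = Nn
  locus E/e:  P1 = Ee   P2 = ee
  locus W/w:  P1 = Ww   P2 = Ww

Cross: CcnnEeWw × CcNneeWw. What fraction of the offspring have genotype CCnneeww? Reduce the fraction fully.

P(CCnneeww) = 1/64

CcnnEeWw gametes: CnEW×2, CnEw×2, CneW×2, Cnew×2, cnEW×2, cnEw×2, cneW×2, cnew×2
CcNneeWw gametes: CNeW×2, CNew×2, CneW×2, Cnew×2, cNeW×2, cNew×2, cneW×2, cnew×2
CcnnEeWw×CcNneeWw grid (16·16=256): CCNnEeWW=4 CCNnEeWw=8 CCNnEeww=4 CCNneeWW=4 CCNneeWw=8 CCNneeww=4 CCnnEeWW=4 CCnnEeWw=8 CCnnEeww=4 CCnneeWW=4 CCnneeWw=8 CCnneeww=4 CcNnEeWW=8 CcNnEeWw=16 CcNnEeww=8 CcNneeWW=8 CcNneeWw=16 CcNneeww=8 CcnnEeWW=8 CcnnEeWw=16 CcnnEeww=8 CcnneeWW=8 CcnneeWw=16 Ccnneeww=8 ccNnEeWW=4 ccNnEeWw=8 ccNnEeww=4 ccNneeWW=4 ccNneeWw=8 ccNneeww=4 ccnnEeWW=4 ccnnEeWw=8 ccnnEeww=4 ccnneeWW=4 ccnneeWw=8 ccnneeww=4
CCnneeww hits 4/256; gcd=4; 4÷4/256÷4 = 1/64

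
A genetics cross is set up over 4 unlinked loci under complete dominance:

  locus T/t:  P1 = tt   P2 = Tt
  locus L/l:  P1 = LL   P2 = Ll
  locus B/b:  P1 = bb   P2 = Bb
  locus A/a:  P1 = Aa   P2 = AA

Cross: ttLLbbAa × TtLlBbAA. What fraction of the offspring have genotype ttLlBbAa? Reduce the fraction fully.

ttLLbbAa gametes: tLbA×8, tLba×8
TtLlBbAA gametes: TLBA×2, TLbA×2, TlBA×2, TlbA×2, tLBA×2, tLbA×2, tlBA×2, tlbA×2
ttLLbbAa×TtLlBbAA grid (16·16=256): TtLLBbAA=16 TtLLBbAa=16 TtLLbbAA=16 TtLLbbAa=16 TtLlBbAA=16 TtLlBbAa=16 TtLlbbAA=16 TtLlbbAa=16 ttLLBbAA=16 ttLLBbAa=16 ttLLbbAA=16 ttLLbbAa=16 ttLlBbAA=16 ttLlBbAa=16 ttLlbbAA=16 ttLlbbAa=16
ttLlBbAa hits 16/256; gcd=16; 16÷16/256÷16 = 1/16

P(ttLlBbAa) = 1/16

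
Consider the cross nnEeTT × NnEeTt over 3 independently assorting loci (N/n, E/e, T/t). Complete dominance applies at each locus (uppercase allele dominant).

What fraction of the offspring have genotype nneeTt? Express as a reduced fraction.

nnEeTT gametes: nET×4, neT×4
NnEeTt gametes: NET×1, NEt×1, NeT×1, Net×1, nET×1, nEt×1, neT×1, net×1
nnEeTT×NnEeTt grid (8·8=64): NnEETT=4 NnEETt=4 NnEeTT=8 NnEeTt=8 NneeTT=4 NneeTt=4 nnEETT=4 nnEETt=4 nnEeTT=8 nnEeTt=8 nneeTT=4 nneeTt=4
nneeTt hits 4/64; gcd=4; 4÷4/64÷4 = 1/16

P(nneeTt) = 1/16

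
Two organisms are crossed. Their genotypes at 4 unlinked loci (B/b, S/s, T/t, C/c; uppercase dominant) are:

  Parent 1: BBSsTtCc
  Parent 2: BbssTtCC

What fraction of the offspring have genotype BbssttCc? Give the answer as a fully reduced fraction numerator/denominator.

P(BbssttCc) = 1/32

BBSsTtCc gametes: BSTC×2, BSTc×2, BStC×2, BStc×2, BsTC×2, BsTc×2, BstC×2, Bstc×2
BbssTtCC gametes: BsTC×4, BstC×4, bsTC×4, bstC×4
BBSsTtCc×BbssTtCC grid (16·16=256): BBSsTTCC=8 BBSsTTCc=8 BBSsTtCC=16 BBSsTtCc=16 BBSsttCC=8 BBSsttCc=8 BBssTTCC=8 BBssTTCc=8 BBssTtCC=16 BBssTtCc=16 BBssttCC=8 BBssttCc=8 BbSsTTCC=8 BbSsTTCc=8 BbSsTtCC=16 BbSsTtCc=16 BbSsttCC=8 BbSsttCc=8 BbssTTCC=8 BbssTTCc=8 BbssTtCC=16 BbssTtCc=16 BbssttCC=8 BbssttCc=8
BbssttCc hits 8/256; gcd=8; 8÷8/256÷8 = 1/32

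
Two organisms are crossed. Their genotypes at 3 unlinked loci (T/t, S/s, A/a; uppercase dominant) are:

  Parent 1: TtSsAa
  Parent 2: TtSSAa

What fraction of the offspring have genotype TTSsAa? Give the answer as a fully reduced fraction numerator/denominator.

TtSsAa gametes: TSA×1, TSa×1, TsA×1, Tsa×1, tSA×1, tSa×1, tsA×1, tsa×1
TtSSAa gametes: TSA×2, TSa×2, tSA×2, tSa×2
TtSsAa×TtSSAa grid (8·8=64): TTSSAA=2 TTSSAa=4 TTSSaa=2 TTSsAA=2 TTSsAa=4 TTSsaa=2 TtSSAA=4 TtSSAa=8 TtSSaa=4 TtSsAA=4 TtSsAa=8 TtSsaa=4 ttSSAA=2 ttSSAa=4 ttSSaa=2 ttSsAA=2 ttSsAa=4 ttSsaa=2
TTSsAa hits 4/64; gcd=4; 4÷4/64÷4 = 1/16

P(TTSsAa) = 1/16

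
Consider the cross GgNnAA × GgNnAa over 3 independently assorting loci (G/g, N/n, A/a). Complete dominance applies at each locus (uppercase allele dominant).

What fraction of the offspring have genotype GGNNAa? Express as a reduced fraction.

GgNnAA gametes: GNA×2, GnA×2, gNA×2, gnA×2
GgNnAa gametes: GNA×1, GNa×1, GnA×1, Gna×1, gNA×1, gNa×1, gnA×1, gna×1
GgNnAA×GgNnAa grid (8·8=64): GGNNAA=2 GGNNAa=2 GGNnAA=4 GGNnAa=4 GGnnAA=2 GGnnAa=2 GgNNAA=4 GgNNAa=4 GgNnAA=8 GgNnAa=8 GgnnAA=4 GgnnAa=4 ggNNAA=2 ggNNAa=2 ggNnAA=4 ggNnAa=4 ggnnAA=2 ggnnAa=2
GGNNAa hits 2/64; gcd=2; 2÷2/64÷2 = 1/32

P(GGNNAa) = 1/32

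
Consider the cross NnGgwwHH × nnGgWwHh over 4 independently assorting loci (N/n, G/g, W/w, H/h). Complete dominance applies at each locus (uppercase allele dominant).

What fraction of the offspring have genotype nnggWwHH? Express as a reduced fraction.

P(nnggWwHH) = 1/32

NnGgwwHH gametes: NGwH×4, NgwH×4, nGwH×4, ngwH×4
nnGgWwHh gametes: nGWH×2, nGWh×2, nGwH×2, nGwh×2, ngWH×2, ngWh×2, ngwH×2, ngwh×2
NnGgwwHH×nnGgWwHh grid (16·16=256): NnGGWwHH=8 NnGGWwHh=8 NnGGwwHH=8 NnGGwwHh=8 NnGgWwHH=16 NnGgWwHh=16 NnGgwwHH=16 NnGgwwHh=16 NnggWwHH=8 NnggWwHh=8 NnggwwHH=8 NnggwwHh=8 nnGGWwHH=8 nnGGWwHh=8 nnGGwwHH=8 nnGGwwHh=8 nnGgWwHH=16 nnGgWwHh=16 nnGgwwHH=16 nnGgwwHh=16 nnggWwHH=8 nnggWwHh=8 nnggwwHH=8 nnggwwHh=8
nnggWwHH hits 8/256; gcd=8; 8÷8/256÷8 = 1/32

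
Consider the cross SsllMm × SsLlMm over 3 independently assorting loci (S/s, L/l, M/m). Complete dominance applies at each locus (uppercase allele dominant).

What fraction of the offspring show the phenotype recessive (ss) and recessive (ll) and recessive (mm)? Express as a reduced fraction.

SsllMm gametes: SlM×2, Slm×2, slM×2, slm×2
SsLlMm gametes: SLM×1, SLm×1, SlM×1, Slm×1, sLM×1, sLm×1, slM×1, slm×1
SsllMm×SsLlMm grid (8·8=64): SSLlMM=2 SSLlMm=4 SSLlmm=2 SSllMM=2 SSllMm=4 SSllmm=2 SsLlMM=4 SsLlMm=8 SsLlmm=4 SsllMM=4 SsllMm=8 Ssllmm=4 ssLlMM=2 ssLlMm=4 ssLlmm=2 ssllMM=2 ssllMm=4 ssllmm=2
ss ll mm hits 2/64; gcd=2; 2÷2/64÷2 = 1/32

P(ss ll mm) = 1/32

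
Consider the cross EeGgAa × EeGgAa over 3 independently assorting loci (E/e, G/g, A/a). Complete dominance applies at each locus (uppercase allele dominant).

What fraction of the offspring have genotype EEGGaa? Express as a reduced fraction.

P(EEGGaa) = 1/64

EeGgAa gametes: EGA×1, EGa×1, EgA×1, Ega×1, eGA×1, eGa×1, egA×1, ega×1
EeGgAa gametes: EGA×1, EGa×1, EgA×1, Ega×1, eGA×1, eGa×1, egA×1, ega×1
EeGgAa×EeGgAa grid (8·8=64): EEGGAA=1 EEGGAa=2 EEGGaa=1 EEGgAA=2 EEGgAa=4 EEGgaa=2 EEggAA=1 EEggAa=2 EEggaa=1 EeGGAA=2 EeGGAa=4 EeGGaa=2 EeGgAA=4 EeGgAa=8 EeGgaa=4 EeggAA=2 EeggAa=4 Eeggaa=2 eeGGAA=1 eeGGAa=2 eeGGaa=1 eeGgAA=2 eeGgAa=4 eeGgaa=2 eeggAA=1 eeggAa=2 eeggaa=1
EEGGaa hits 1/64; gcd=1; 1÷1/64÷1 = 1/64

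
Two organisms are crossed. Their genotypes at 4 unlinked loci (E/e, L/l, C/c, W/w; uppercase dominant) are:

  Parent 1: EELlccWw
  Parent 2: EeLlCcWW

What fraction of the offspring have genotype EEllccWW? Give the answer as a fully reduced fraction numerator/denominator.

EELlccWw gametes: ELcW×4, ELcw×4, ElcW×4, Elcw×4
EeLlCcWW gametes: ELCW×2, ELcW×2, ElCW×2, ElcW×2, eLCW×2, eLcW×2, elCW×2, elcW×2
EELlccWw×EeLlCcWW grid (16·16=256): EELLCcWW=8 EELLCcWw=8 EELLccWW=8 EELLccWw=8 EELlCcWW=16 EELlCcWw=16 EELlccWW=16 EELlccWw=16 EEllCcWW=8 EEllCcWw=8 EEllccWW=8 EEllccWw=8 EeLLCcWW=8 EeLLCcWw=8 EeLLccWW=8 EeLLccWw=8 EeLlCcWW=16 EeLlCcWw=16 EeLlccWW=16 EeLlccWw=16 EellCcWW=8 EellCcWw=8 EellccWW=8 EellccWw=8
EEllccWW hits 8/256; gcd=8; 8÷8/256÷8 = 1/32

P(EEllccWW) = 1/32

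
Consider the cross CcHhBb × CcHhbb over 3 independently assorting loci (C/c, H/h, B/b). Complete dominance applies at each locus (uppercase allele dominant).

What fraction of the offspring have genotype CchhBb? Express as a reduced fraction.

P(CchhBb) = 1/16

CcHhBb gametes: CHB×1, CHb×1, ChB×1, Chb×1, cHB×1, cHb×1, chB×1, chb×1
CcHhbb gametes: CHb×2, Chb×2, cHb×2, chb×2
CcHhBb×CcHhbb grid (8·8=64): CCHHBb=2 CCHHbb=2 CCHhBb=4 CCHhbb=4 CChhBb=2 CChhbb=2 CcHHBb=4 CcHHbb=4 CcHhBb=8 CcHhbb=8 CchhBb=4 Cchhbb=4 ccHHBb=2 ccHHbb=2 ccHhBb=4 ccHhbb=4 cchhBb=2 cchhbb=2
CchhBb hits 4/64; gcd=4; 4÷4/64÷4 = 1/16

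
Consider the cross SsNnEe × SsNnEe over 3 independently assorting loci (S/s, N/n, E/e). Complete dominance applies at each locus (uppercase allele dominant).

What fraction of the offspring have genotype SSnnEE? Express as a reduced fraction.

P(SSnnEE) = 1/64

SsNnEe gametes: SNE×1, SNe×1, SnE×1, Sne×1, sNE×1, sNe×1, snE×1, sne×1
SsNnEe gametes: SNE×1, SNe×1, SnE×1, Sne×1, sNE×1, sNe×1, snE×1, sne×1
SsNnEe×SsNnEe grid (8·8=64): SSNNEE=1 SSNNEe=2 SSNNee=1 SSNnEE=2 SSNnEe=4 SSNnee=2 SSnnEE=1 SSnnEe=2 SSnnee=1 SsNNEE=2 SsNNEe=4 SsNNee=2 SsNnEE=4 SsNnEe=8 SsNnee=4 SsnnEE=2 SsnnEe=4 Ssnnee=2 ssNNEE=1 ssNNEe=2 ssNNee=1 ssNnEE=2 ssNnEe=4 ssNnee=2 ssnnEE=1 ssnnEe=2 ssnnee=1
SSnnEE hits 1/64; gcd=1; 1÷1/64÷1 = 1/64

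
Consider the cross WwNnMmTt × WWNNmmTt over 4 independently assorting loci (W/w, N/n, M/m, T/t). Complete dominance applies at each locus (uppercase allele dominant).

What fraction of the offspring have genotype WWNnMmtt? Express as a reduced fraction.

P(WWNnMmtt) = 1/32

WwNnMmTt gametes: WNMT×1, WNMt×1, WNmT×1, WNmt×1, WnMT×1, WnMt×1, WnmT×1, Wnmt×1, wNMT×1, wNMt×1, wNmT×1, wNmt×1, wnMT×1, wnMt×1, wnmT×1, wnmt×1
WWNNmmTt gametes: WNmT×8, WNmt×8
WwNnMmTt×WWNNmmTt grid (16·16=256): WWNNMmTT=8 WWNNMmTt=16 WWNNMmtt=8 WWNNmmTT=8 WWNNmmTt=16 WWNNmmtt=8 WWNnMmTT=8 WWNnMmTt=16 WWNnMmtt=8 WWNnmmTT=8 WWNnmmTt=16 WWNnmmtt=8 WwNNMmTT=8 WwNNMmTt=16 WwNNMmtt=8 WwNNmmTT=8 WwNNmmTt=16 WwNNmmtt=8 WwNnMmTT=8 WwNnMmTt=16 WwNnMmtt=8 WwNnmmTT=8 WwNnmmTt=16 WwNnmmtt=8
WWNnMmtt hits 8/256; gcd=8; 8÷8/256÷8 = 1/32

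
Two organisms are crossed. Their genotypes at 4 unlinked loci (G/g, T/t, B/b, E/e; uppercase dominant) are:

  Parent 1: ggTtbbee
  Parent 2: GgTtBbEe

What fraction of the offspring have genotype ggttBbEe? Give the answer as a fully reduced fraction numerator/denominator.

P(ggttBbEe) = 1/32

ggTtbbee gametes: gTbe×8, gtbe×8
GgTtBbEe gametes: GTBE×1, GTBe×1, GTbE×1, GTbe×1, GtBE×1, GtBe×1, GtbE×1, Gtbe×1, gTBE×1, gTBe×1, gTbE×1, gTbe×1, gtBE×1, gtBe×1, gtbE×1, gtbe×1
ggTtbbee×GgTtBbEe grid (16·16=256): GgTTBbEe=8 GgTTBbee=8 GgTTbbEe=8 GgTTbbee=8 GgTtBbEe=16 GgTtBbee=16 GgTtbbEe=16 GgTtbbee=16 GgttBbEe=8 GgttBbee=8 GgttbbEe=8 Ggttbbee=8 ggTTBbEe=8 ggTTBbee=8 ggTTbbEe=8 ggTTbbee=8 ggTtBbEe=16 ggTtBbee=16 ggTtbbEe=16 ggTtbbee=16 ggttBbEe=8 ggttBbee=8 ggttbbEe=8 ggttbbee=8
ggttBbEe hits 8/256; gcd=8; 8÷8/256÷8 = 1/32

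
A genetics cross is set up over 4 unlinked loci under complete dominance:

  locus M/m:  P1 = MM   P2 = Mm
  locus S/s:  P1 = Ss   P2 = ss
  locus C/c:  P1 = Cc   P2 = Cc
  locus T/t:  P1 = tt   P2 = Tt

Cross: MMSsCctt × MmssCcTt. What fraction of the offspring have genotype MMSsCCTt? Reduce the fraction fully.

P(MMSsCCTt) = 1/32

MMSsCctt gametes: MSCt×4, MSct×4, MsCt×4, Msct×4
MmssCcTt gametes: MsCT×2, MsCt×2, MscT×2, Msct×2, msCT×2, msCt×2, mscT×2, msct×2
MMSsCctt×MmssCcTt grid (16·16=256): MMSsCCTt=8 MMSsCCtt=8 MMSsCcTt=16 MMSsCctt=16 MMSsccTt=8 MMSscctt=8 MMssCCTt=8 MMssCCtt=8 MMssCcTt=16 MMssCctt=16 MMssccTt=8 MMsscctt=8 MmSsCCTt=8 MmSsCCtt=8 MmSsCcTt=16 MmSsCctt=16 MmSsccTt=8 MmSscctt=8 MmssCCTt=8 MmssCCtt=8 MmssCcTt=16 MmssCctt=16 MmssccTt=8 Mmsscctt=8
MMSsCCTt hits 8/256; gcd=8; 8÷8/256÷8 = 1/32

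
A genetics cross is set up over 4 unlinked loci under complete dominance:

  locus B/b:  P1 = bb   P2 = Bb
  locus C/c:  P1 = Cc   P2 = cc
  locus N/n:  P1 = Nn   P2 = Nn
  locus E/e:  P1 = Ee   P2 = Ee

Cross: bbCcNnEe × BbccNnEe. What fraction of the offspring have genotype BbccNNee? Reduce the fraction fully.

bbCcNnEe gametes: bCNE×2, bCNe×2, bCnE×2, bCne×2, bcNE×2, bcNe×2, bcnE×2, bcne×2
BbccNnEe gametes: BcNE×2, BcNe×2, BcnE×2, Bcne×2, bcNE×2, bcNe×2, bcnE×2, bcne×2
bbCcNnEe×BbccNnEe grid (16·16=256): BbCcNNEE=4 BbCcNNEe=8 BbCcNNee=4 BbCcNnEE=8 BbCcNnEe=16 BbCcNnee=8 BbCcnnEE=4 BbCcnnEe=8 BbCcnnee=4 BbccNNEE=4 BbccNNEe=8 BbccNNee=4 BbccNnEE=8 BbccNnEe=16 BbccNnee=8 BbccnnEE=4 BbccnnEe=8 Bbccnnee=4 bbCcNNEE=4 bbCcNNEe=8 bbCcNNee=4 bbCcNnEE=8 bbCcNnEe=16 bbCcNnee=8 bbCcnnEE=4 bbCcnnEe=8 bbCcnnee=4 bbccNNEE=4 bbccNNEe=8 bbccNNee=4 bbccNnEE=8 bbccNnEe=16 bbccNnee=8 bbccnnEE=4 bbccnnEe=8 bbccnnee=4
BbccNNee hits 4/256; gcd=4; 4÷4/256÷4 = 1/64

P(BbccNNee) = 1/64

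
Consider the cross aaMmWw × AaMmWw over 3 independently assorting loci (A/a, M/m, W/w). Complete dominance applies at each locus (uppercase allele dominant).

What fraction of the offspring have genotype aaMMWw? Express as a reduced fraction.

P(aaMMWw) = 1/16

aaMmWw gametes: aMW×2, aMw×2, amW×2, amw×2
AaMmWw gametes: AMW×1, AMw×1, AmW×1, Amw×1, aMW×1, aMw×1, amW×1, amw×1
aaMmWw×AaMmWw grid (8·8=64): AaMMWW=2 AaMMWw=4 AaMMww=2 AaMmWW=4 AaMmWw=8 AaMmww=4 AammWW=2 AammWw=4 Aammww=2 aaMMWW=2 aaMMWw=4 aaMMww=2 aaMmWW=4 aaMmWw=8 aaMmww=4 aammWW=2 aammWw=4 aammww=2
aaMMWw hits 4/64; gcd=4; 4÷4/64÷4 = 1/16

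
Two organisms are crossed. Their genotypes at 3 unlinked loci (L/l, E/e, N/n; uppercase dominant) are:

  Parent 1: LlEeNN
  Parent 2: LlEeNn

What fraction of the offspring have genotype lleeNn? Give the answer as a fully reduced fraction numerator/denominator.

LlEeNN gametes: LEN×2, LeN×2, lEN×2, leN×2
LlEeNn gametes: LEN×1, LEn×1, LeN×1, Len×1, lEN×1, lEn×1, leN×1, len×1
LlEeNN×LlEeNn grid (8·8=64): LLEENN=2 LLEENn=2 LLEeNN=4 LLEeNn=4 LLeeNN=2 LLeeNn=2 LlEENN=4 LlEENn=4 LlEeNN=8 LlEeNn=8 LleeNN=4 LleeNn=4 llEENN=2 llEENn=2 llEeNN=4 llEeNn=4 lleeNN=2 lleeNn=2
lleeNn hits 2/64; gcd=2; 2÷2/64÷2 = 1/32

P(lleeNn) = 1/32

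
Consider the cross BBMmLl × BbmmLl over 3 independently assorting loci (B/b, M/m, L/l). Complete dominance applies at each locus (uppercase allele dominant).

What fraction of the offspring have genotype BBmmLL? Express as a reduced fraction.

BBMmLl gametes: BML×2, BMl×2, BmL×2, Bml×2
BbmmLl gametes: BmL×2, Bml×2, bmL×2, bml×2
BBMmLl×BbmmLl grid (8·8=64): BBMmLL=4 BBMmLl=8 BBMmll=4 BBmmLL=4 BBmmLl=8 BBmmll=4 BbMmLL=4 BbMmLl=8 BbMmll=4 BbmmLL=4 BbmmLl=8 Bbmmll=4
BBmmLL hits 4/64; gcd=4; 4÷4/64÷4 = 1/16

P(BBmmLL) = 1/16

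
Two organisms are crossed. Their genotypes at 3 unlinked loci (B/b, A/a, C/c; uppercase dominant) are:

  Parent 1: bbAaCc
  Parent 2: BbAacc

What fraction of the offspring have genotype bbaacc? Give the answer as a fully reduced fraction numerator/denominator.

P(bbaacc) = 1/16

bbAaCc gametes: bAC×2, bAc×2, baC×2, bac×2
BbAacc gametes: BAc×2, Bac×2, bAc×2, bac×2
bbAaCc×BbAacc grid (8·8=64): BbAACc=4 BbAAcc=4 BbAaCc=8 BbAacc=8 BbaaCc=4 Bbaacc=4 bbAACc=4 bbAAcc=4 bbAaCc=8 bbAacc=8 bbaaCc=4 bbaacc=4
bbaacc hits 4/64; gcd=4; 4÷4/64÷4 = 1/16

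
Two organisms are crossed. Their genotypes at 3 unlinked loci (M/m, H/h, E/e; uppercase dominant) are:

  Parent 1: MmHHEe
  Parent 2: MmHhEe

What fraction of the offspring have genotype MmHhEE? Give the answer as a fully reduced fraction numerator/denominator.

P(MmHhEE) = 1/16

MmHHEe gametes: MHE×2, MHe×2, mHE×2, mHe×2
MmHhEe gametes: MHE×1, MHe×1, MhE×1, Mhe×1, mHE×1, mHe×1, mhE×1, mhe×1
MmHHEe×MmHhEe grid (8·8=64): MMHHEE=2 MMHHEe=4 MMHHee=2 MMHhEE=2 MMHhEe=4 MMHhee=2 MmHHEE=4 MmHHEe=8 MmHHee=4 MmHhEE=4 MmHhEe=8 MmHhee=4 mmHHEE=2 mmHHEe=4 mmHHee=2 mmHhEE=2 mmHhEe=4 mmHhee=2
MmHhEE hits 4/64; gcd=4; 4÷4/64÷4 = 1/16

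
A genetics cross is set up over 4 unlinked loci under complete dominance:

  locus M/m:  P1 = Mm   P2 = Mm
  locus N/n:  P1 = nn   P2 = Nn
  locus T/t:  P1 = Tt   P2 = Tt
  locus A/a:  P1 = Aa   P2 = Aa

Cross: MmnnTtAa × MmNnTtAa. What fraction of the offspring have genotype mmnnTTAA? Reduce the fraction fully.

P(mmnnTTAA) = 1/128

MmnnTtAa gametes: MnTA×2, MnTa×2, MntA×2, Mnta×2, mnTA×2, mnTa×2, mntA×2, mnta×2
MmNnTtAa gametes: MNTA×1, MNTa×1, MNtA×1, MNta×1, MnTA×1, MnTa×1, MntA×1, Mnta×1, mNTA×1, mNTa×1, mNtA×1, mNta×1, mnTA×1, mnTa×1, mntA×1, mnta×1
MmnnTtAa×MmNnTtAa grid (16·16=256): MMNnTTAA=2 MMNnTTAa=4 MMNnTTaa=2 MMNnTtAA=4 MMNnTtAa=8 MMNnTtaa=4 MMNnttAA=2 MMNnttAa=4 MMNnttaa=2 MMnnTTAA=2 MMnnTTAa=4 MMnnTTaa=2 MMnnTtAA=4 MMnnTtAa=8 MMnnTtaa=4 MMnnttAA=2 MMnnttAa=4 MMnnttaa=2 MmNnTTAA=4 MmNnTTAa=8 MmNnTTaa=4 MmNnTtAA=8 MmNnTtAa=16 MmNnTtaa=8 MmNnttAA=4 MmNnttAa=8 MmNnttaa=4 MmnnTTAA=4 MmnnTTAa=8 MmnnTTaa=4 MmnnTtAA=8 MmnnTtAa=16 MmnnTtaa=8 MmnnttAA=4 MmnnttAa=8 Mmnnttaa=4 mmNnTTAA=2 mmNnTTAa=4 mmNnTTaa=2 mmNnTtAA=4 mmNnTtAa=8 mmNnTtaa=4 mmNnttAA=2 mmNnttAa=4 mmNnttaa=2 mmnnTTAA=2 mmnnTTAa=4 mmnnTTaa=2 mmnnTtAA=4 mmnnTtAa=8 mmnnTtaa=4 mmnnttAA=2 mmnnttAa=4 mmnnttaa=2
mmnnTTAA hits 2/256; gcd=2; 2÷2/256÷2 = 1/128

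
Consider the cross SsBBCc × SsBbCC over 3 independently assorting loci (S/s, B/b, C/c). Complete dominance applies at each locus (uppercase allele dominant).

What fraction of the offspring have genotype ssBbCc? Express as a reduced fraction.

P(ssBbCc) = 1/16

SsBBCc gametes: SBC×2, SBc×2, sBC×2, sBc×2
SsBbCC gametes: SBC×2, SbC×2, sBC×2, sbC×2
SsBBCc×SsBbCC grid (8·8=64): SSBBCC=4 SSBBCc=4 SSBbCC=4 SSBbCc=4 SsBBCC=8 SsBBCc=8 SsBbCC=8 SsBbCc=8 ssBBCC=4 ssBBCc=4 ssBbCC=4 ssBbCc=4
ssBbCc hits 4/64; gcd=4; 4÷4/64÷4 = 1/16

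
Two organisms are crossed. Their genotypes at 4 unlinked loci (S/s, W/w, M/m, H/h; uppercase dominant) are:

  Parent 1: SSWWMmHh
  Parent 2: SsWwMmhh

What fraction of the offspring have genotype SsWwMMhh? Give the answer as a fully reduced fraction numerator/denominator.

SSWWMmHh gametes: SWMH×4, SWMh×4, SWmH×4, SWmh×4
SsWwMmhh gametes: SWMh×2, SWmh×2, SwMh×2, Swmh×2, sWMh×2, sWmh×2, swMh×2, swmh×2
SSWWMmHh×SsWwMmhh grid (16·16=256): SSWWMMHh=8 SSWWMMhh=8 SSWWMmHh=16 SSWWMmhh=16 SSWWmmHh=8 SSWWmmhh=8 SSWwMMHh=8 SSWwMMhh=8 SSWwMmHh=16 SSWwMmhh=16 SSWwmmHh=8 SSWwmmhh=8 SsWWMMHh=8 SsWWMMhh=8 SsWWMmHh=16 SsWWMmhh=16 SsWWmmHh=8 SsWWmmhh=8 SsWwMMHh=8 SsWwMMhh=8 SsWwMmHh=16 SsWwMmhh=16 SsWwmmHh=8 SsWwmmhh=8
SsWwMMhh hits 8/256; gcd=8; 8÷8/256÷8 = 1/32

P(SsWwMMhh) = 1/32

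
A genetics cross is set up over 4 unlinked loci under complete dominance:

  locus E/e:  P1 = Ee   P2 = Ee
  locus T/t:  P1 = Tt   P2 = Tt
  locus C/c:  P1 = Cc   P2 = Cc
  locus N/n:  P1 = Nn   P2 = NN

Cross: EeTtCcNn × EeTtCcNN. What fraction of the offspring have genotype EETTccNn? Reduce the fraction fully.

EeTtCcNn gametes: ETCN×1, ETCn×1, ETcN×1, ETcn×1, EtCN×1, EtCn×1, EtcN×1, Etcn×1, eTCN×1, eTCn×1, eTcN×1, eTcn×1, etCN×1, etCn×1, etcN×1, etcn×1
EeTtCcNN gametes: ETCN×2, ETcN×2, EtCN×2, EtcN×2, eTCN×2, eTcN×2, etCN×2, etcN×2
EeTtCcNn×EeTtCcNN grid (16·16=256): EETTCCNN=2 EETTCCNn=2 EETTCcNN=4 EETTCcNn=4 EETTccNN=2 EETTccNn=2 EETtCCNN=4 EETtCCNn=4 EETtCcNN=8 EETtCcNn=8 EETtccNN=4 EETtccNn=4 EEttCCNN=2 EEttCCNn=2 EEttCcNN=4 EEttCcNn=4 EEttccNN=2 EEttccNn=2 EeTTCCNN=4 EeTTCCNn=4 EeTTCcNN=8 EeTTCcNn=8 EeTTccNN=4 EeTTccNn=4 EeTtCCNN=8 EeTtCCNn=8 EeTtCcNN=16 EeTtCcNn=16 EeTtccNN=8 EeTtccNn=8 EettCCNN=4 EettCCNn=4 EettCcNN=8 EettCcNn=8 EettccNN=4 EettccNn=4 eeTTCCNN=2 eeTTCCNn=2 eeTTCcNN=4 eeTTCcNn=4 eeTTccNN=2 eeTTccNn=2 eeTtCCNN=4 eeTtCCNn=4 eeTtCcNN=8 eeTtCcNn=8 eeTtccNN=4 eeTtccNn=4 eettCCNN=2 eettCCNn=2 eettCcNN=4 eettCcNn=4 eettccNN=2 eettccNn=2
EETTccNn hits 2/256; gcd=2; 2÷2/256÷2 = 1/128

P(EETTccNn) = 1/128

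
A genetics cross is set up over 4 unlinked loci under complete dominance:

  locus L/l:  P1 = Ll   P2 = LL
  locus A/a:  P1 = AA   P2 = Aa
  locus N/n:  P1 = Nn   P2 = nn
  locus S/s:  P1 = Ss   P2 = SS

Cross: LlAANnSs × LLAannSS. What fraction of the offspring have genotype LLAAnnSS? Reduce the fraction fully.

LlAANnSs gametes: LANS×2, LANs×2, LAnS×2, LAns×2, lANS×2, lANs×2, lAnS×2, lAns×2
LLAannSS gametes: LAnS×8, LanS×8
LlAANnSs×LLAannSS grid (16·16=256): LLAANnSS=16 LLAANnSs=16 LLAAnnSS=16 LLAAnnSs=16 LLAaNnSS=16 LLAaNnSs=16 LLAannSS=16 LLAannSs=16 LlAANnSS=16 LlAANnSs=16 LlAAnnSS=16 LlAAnnSs=16 LlAaNnSS=16 LlAaNnSs=16 LlAannSS=16 LlAannSs=16
LLAAnnSS hits 16/256; gcd=16; 16÷16/256÷16 = 1/16

P(LLAAnnSS) = 1/16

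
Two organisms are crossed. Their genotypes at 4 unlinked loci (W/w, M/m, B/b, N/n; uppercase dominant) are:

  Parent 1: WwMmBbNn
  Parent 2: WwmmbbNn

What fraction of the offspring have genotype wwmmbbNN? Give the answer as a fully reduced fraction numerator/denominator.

P(wwmmbbNN) = 1/64

WwMmBbNn gametes: WMBN×1, WMBn×1, WMbN×1, WMbn×1, WmBN×1, WmBn×1, WmbN×1, Wmbn×1, wMBN×1, wMBn×1, wMbN×1, wMbn×1, wmBN×1, wmBn×1, wmbN×1, wmbn×1
WwmmbbNn gametes: WmbN×4, Wmbn×4, wmbN×4, wmbn×4
WwMmBbNn×WwmmbbNn grid (16·16=256): WWMmBbNN=4 WWMmBbNn=8 WWMmBbnn=4 WWMmbbNN=4 WWMmbbNn=8 WWMmbbnn=4 WWmmBbNN=4 WWmmBbNn=8 WWmmBbnn=4 WWmmbbNN=4 WWmmbbNn=8 WWmmbbnn=4 WwMmBbNN=8 WwMmBbNn=16 WwMmBbnn=8 WwMmbbNN=8 WwMmbbNn=16 WwMmbbnn=8 WwmmBbNN=8 WwmmBbNn=16 WwmmBbnn=8 WwmmbbNN=8 WwmmbbNn=16 Wwmmbbnn=8 wwMmBbNN=4 wwMmBbNn=8 wwMmBbnn=4 wwMmbbNN=4 wwMmbbNn=8 wwMmbbnn=4 wwmmBbNN=4 wwmmBbNn=8 wwmmBbnn=4 wwmmbbNN=4 wwmmbbNn=8 wwmmbbnn=4
wwmmbbNN hits 4/256; gcd=4; 4÷4/256÷4 = 1/64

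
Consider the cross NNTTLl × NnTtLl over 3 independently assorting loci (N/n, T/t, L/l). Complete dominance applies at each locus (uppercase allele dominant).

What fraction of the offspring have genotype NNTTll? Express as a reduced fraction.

NNTTLl gametes: NTL×4, NTl×4
NnTtLl gametes: NTL×1, NTl×1, NtL×1, Ntl×1, nTL×1, nTl×1, ntL×1, ntl×1
NNTTLl×NnTtLl grid (8·8=64): NNTTLL=4 NNTTLl=8 NNTTll=4 NNTtLL=4 NNTtLl=8 NNTtll=4 NnTTLL=4 NnTTLl=8 NnTTll=4 NnTtLL=4 NnTtLl=8 NnTtll=4
NNTTll hits 4/64; gcd=4; 4÷4/64÷4 = 1/16

P(NNTTll) = 1/16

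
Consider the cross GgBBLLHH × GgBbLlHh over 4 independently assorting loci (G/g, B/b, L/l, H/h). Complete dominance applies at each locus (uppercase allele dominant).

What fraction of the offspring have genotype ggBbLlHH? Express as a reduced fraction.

GgBBLLHH gametes: GBLH×8, gBLH×8
GgBbLlHh gametes: GBLH×1, GBLh×1, GBlH×1, GBlh×1, GbLH×1, GbLh×1, GblH×1, Gblh×1, gBLH×1, gBLh×1, gBlH×1, gBlh×1, gbLH×1, gbLh×1, gblH×1, gblh×1
GgBBLLHH×GgBbLlHh grid (16·16=256): GGBBLLHH=8 GGBBLLHh=8 GGBBLlHH=8 GGBBLlHh=8 GGBbLLHH=8 GGBbLLHh=8 GGBbLlHH=8 GGBbLlHh=8 GgBBLLHH=16 GgBBLLHh=16 GgBBLlHH=16 GgBBLlHh=16 GgBbLLHH=16 GgBbLLHh=16 GgBbLlHH=16 GgBbLlHh=16 ggBBLLHH=8 ggBBLLHh=8 ggBBLlHH=8 ggBBLlHh=8 ggBbLLHH=8 ggBbLLHh=8 ggBbLlHH=8 ggBbLlHh=8
ggBbLlHH hits 8/256; gcd=8; 8÷8/256÷8 = 1/32

P(ggBbLlHH) = 1/32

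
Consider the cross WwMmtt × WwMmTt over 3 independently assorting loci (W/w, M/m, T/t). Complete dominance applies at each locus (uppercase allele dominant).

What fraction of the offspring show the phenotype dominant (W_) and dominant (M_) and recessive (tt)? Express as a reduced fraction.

P(W_ M_ tt) = 9/32

WwMmtt gametes: WMt×2, Wmt×2, wMt×2, wmt×2
WwMmTt gametes: WMT×1, WMt×1, WmT×1, Wmt×1, wMT×1, wMt×1, wmT×1, wmt×1
WwMmtt×WwMmTt grid (8·8=64): WWMMTt=2 WWMMtt=2 WWMmTt=4 WWMmtt=4 WWmmTt=2 WWmmtt=2 WwMMTt=4 WwMMtt=4 WwMmTt=8 WwMmtt=8 WwmmTt=4 Wwmmtt=4 wwMMTt=2 wwMMtt=2 wwMmTt=4 wwMmtt=4 wwmmTt=2 wwmmtt=2
W_ M_ tt hits 18/64; gcd=2; 18÷2/64÷2 = 9/32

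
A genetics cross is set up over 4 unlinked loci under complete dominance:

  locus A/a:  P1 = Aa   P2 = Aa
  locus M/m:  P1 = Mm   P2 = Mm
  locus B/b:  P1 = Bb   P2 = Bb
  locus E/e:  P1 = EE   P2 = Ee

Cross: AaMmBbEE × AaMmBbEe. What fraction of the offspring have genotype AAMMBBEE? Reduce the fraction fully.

P(AAMMBBEE) = 1/128

AaMmBbEE gametes: AMBE×2, AMbE×2, AmBE×2, AmbE×2, aMBE×2, aMbE×2, amBE×2, ambE×2
AaMmBbEe gametes: AMBE×1, AMBe×1, AMbE×1, AMbe×1, AmBE×1, AmBe×1, AmbE×1, Ambe×1, aMBE×1, aMBe×1, aMbE×1, aMbe×1, amBE×1, amBe×1, ambE×1, ambe×1
AaMmBbEE×AaMmBbEe grid (16·16=256): AAMMBBEE=2 AAMMBBEe=2 AAMMBbEE=4 AAMMBbEe=4 AAMMbbEE=2 AAMMbbEe=2 AAMmBBEE=4 AAMmBBEe=4 AAMmBbEE=8 AAMmBbEe=8 AAMmbbEE=4 AAMmbbEe=4 AAmmBBEE=2 AAmmBBEe=2 AAmmBbEE=4 AAmmBbEe=4 AAmmbbEE=2 AAmmbbEe=2 AaMMBBEE=4 AaMMBBEe=4 AaMMBbEE=8 AaMMBbEe=8 AaMMbbEE=4 AaMMbbEe=4 AaMmBBEE=8 AaMmBBEe=8 AaMmBbEE=16 AaMmBbEe=16 AaMmbbEE=8 AaMmbbEe=8 AammBBEE=4 AammBBEe=4 AammBbEE=8 AammBbEe=8 AammbbEE=4 AammbbEe=4 aaMMBBEE=2 aaMMBBEe=2 aaMMBbEE=4 aaMMBbEe=4 aaMMbbEE=2 aaMMbbEe=2 aaMmBBEE=4 aaMmBBEe=4 aaMmBbEE=8 aaMmBbEe=8 aaMmbbEE=4 aaMmbbEe=4 aammBBEE=2 aammBBEe=2 aammBbEE=4 aammBbEe=4 aammbbEE=2 aammbbEe=2
AAMMBBEE hits 2/256; gcd=2; 2÷2/256÷2 = 1/128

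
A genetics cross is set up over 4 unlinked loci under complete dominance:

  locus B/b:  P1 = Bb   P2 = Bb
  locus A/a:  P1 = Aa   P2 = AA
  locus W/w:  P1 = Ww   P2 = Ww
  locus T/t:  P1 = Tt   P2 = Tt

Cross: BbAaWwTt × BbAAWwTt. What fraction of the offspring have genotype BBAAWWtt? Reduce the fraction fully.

BbAaWwTt gametes: BAWT×1, BAWt×1, BAwT×1, BAwt×1, BaWT×1, BaWt×1, BawT×1, Bawt×1, bAWT×1, bAWt×1, bAwT×1, bAwt×1, baWT×1, baWt×1, bawT×1, bawt×1
BbAAWwTt gametes: BAWT×2, BAWt×2, BAwT×2, BAwt×2, bAWT×2, bAWt×2, bAwT×2, bAwt×2
BbAaWwTt×BbAAWwTt grid (16·16=256): BBAAWWTT=2 BBAAWWTt=4 BBAAWWtt=2 BBAAWwTT=4 BBAAWwTt=8 BBAAWwtt=4 BBAAwwTT=2 BBAAwwTt=4 BBAAwwtt=2 BBAaWWTT=2 BBAaWWTt=4 BBAaWWtt=2 BBAaWwTT=4 BBAaWwTt=8 BBAaWwtt=4 BBAawwTT=2 BBAawwTt=4 BBAawwtt=2 BbAAWWTT=4 BbAAWWTt=8 BbAAWWtt=4 BbAAWwTT=8 BbAAWwTt=16 BbAAWwtt=8 BbAAwwTT=4 BbAAwwTt=8 BbAAwwtt=4 BbAaWWTT=4 BbAaWWTt=8 BbAaWWtt=4 BbAaWwTT=8 BbAaWwTt=16 BbAaWwtt=8 BbAawwTT=4 BbAawwTt=8 BbAawwtt=4 bbAAWWTT=2 bbAAWWTt=4 bbAAWWtt=2 bbAAWwTT=4 bbAAWwTt=8 bbAAWwtt=4 bbAAwwTT=2 bbAAwwTt=4 bbAAwwtt=2 bbAaWWTT=2 bbAaWWTt=4 bbAaWWtt=2 bbAaWwTT=4 bbAaWwTt=8 bbAaWwtt=4 bbAawwTT=2 bbAawwTt=4 bbAawwtt=2
BBAAWWtt hits 2/256; gcd=2; 2÷2/256÷2 = 1/128

P(BBAAWWtt) = 1/128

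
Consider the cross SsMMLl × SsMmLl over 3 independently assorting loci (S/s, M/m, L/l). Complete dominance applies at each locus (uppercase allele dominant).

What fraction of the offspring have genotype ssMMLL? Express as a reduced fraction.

P(ssMMLL) = 1/32

SsMMLl gametes: SML×2, SMl×2, sML×2, sMl×2
SsMmLl gametes: SML×1, SMl×1, SmL×1, Sml×1, sML×1, sMl×1, smL×1, sml×1
SsMMLl×SsMmLl grid (8·8=64): SSMMLL=2 SSMMLl=4 SSMMll=2 SSMmLL=2 SSMmLl=4 SSMmll=2 SsMMLL=4 SsMMLl=8 SsMMll=4 SsMmLL=4 SsMmLl=8 SsMmll=4 ssMMLL=2 ssMMLl=4 ssMMll=2 ssMmLL=2 ssMmLl=4 ssMmll=2
ssMMLL hits 2/64; gcd=2; 2÷2/64÷2 = 1/32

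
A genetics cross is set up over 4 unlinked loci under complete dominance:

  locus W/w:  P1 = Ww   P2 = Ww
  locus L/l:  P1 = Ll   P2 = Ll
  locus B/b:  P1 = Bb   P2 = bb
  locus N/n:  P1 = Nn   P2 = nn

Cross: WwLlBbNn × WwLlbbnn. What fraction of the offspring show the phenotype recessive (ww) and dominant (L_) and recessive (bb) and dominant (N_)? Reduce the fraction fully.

P(ww L_ bb N_) = 3/64

WwLlBbNn gametes: WLBN×1, WLBn×1, WLbN×1, WLbn×1, WlBN×1, WlBn×1, WlbN×1, Wlbn×1, wLBN×1, wLBn×1, wLbN×1, wLbn×1, wlBN×1, wlBn×1, wlbN×1, wlbn×1
WwLlbbnn gametes: WLbn×4, Wlbn×4, wLbn×4, wlbn×4
WwLlBbNn×WwLlbbnn grid (16·16=256): WWLLBbNn=4 WWLLBbnn=4 WWLLbbNn=4 WWLLbbnn=4 WWLlBbNn=8 WWLlBbnn=8 WWLlbbNn=8 WWLlbbnn=8 WWllBbNn=4 WWllBbnn=4 WWllbbNn=4 WWllbbnn=4 WwLLBbNn=8 WwLLBbnn=8 WwLLbbNn=8 WwLLbbnn=8 WwLlBbNn=16 WwLlBbnn=16 WwLlbbNn=16 WwLlbbnn=16 WwllBbNn=8 WwllBbnn=8 WwllbbNn=8 Wwllbbnn=8 wwLLBbNn=4 wwLLBbnn=4 wwLLbbNn=4 wwLLbbnn=4 wwLlBbNn=8 wwLlBbnn=8 wwLlbbNn=8 wwLlbbnn=8 wwllBbNn=4 wwllBbnn=4 wwllbbNn=4 wwllbbnn=4
ww L_ bb N_ hits 12/256; gcd=4; 12÷4/256÷4 = 3/64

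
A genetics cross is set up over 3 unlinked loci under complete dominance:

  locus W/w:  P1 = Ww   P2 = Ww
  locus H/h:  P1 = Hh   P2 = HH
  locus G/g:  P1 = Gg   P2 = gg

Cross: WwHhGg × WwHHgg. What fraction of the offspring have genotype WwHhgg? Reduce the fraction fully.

WwHhGg gametes: WHG×1, WHg×1, WhG×1, Whg×1, wHG×1, wHg×1, whG×1, whg×1
WwHHgg gametes: WHg×4, wHg×4
WwHhGg×WwHHgg grid (8·8=64): WWHHGg=4 WWHHgg=4 WWHhGg=4 WWHhgg=4 WwHHGg=8 WwHHgg=8 WwHhGg=8 WwHhgg=8 wwHHGg=4 wwHHgg=4 wwHhGg=4 wwHhgg=4
WwHhgg hits 8/64; gcd=8; 8÷8/64÷8 = 1/8

P(WwHhgg) = 1/8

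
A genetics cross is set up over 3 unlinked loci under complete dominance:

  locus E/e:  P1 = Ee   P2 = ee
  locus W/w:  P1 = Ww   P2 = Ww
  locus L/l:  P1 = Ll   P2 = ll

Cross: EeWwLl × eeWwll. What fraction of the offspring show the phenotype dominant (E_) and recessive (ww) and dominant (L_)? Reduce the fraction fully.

P(E_ ww L_) = 1/16

EeWwLl gametes: EWL×1, EWl×1, EwL×1, Ewl×1, eWL×1, eWl×1, ewL×1, ewl×1
eeWwll gametes: eWl×4, ewl×4
EeWwLl×eeWwll grid (8·8=64): EeWWLl=4 EeWWll=4 EeWwLl=8 EeWwll=8 EewwLl=4 Eewwll=4 eeWWLl=4 eeWWll=4 eeWwLl=8 eeWwll=8 eewwLl=4 eewwll=4
E_ ww L_ hits 4/64; gcd=4; 4÷4/64÷4 = 1/16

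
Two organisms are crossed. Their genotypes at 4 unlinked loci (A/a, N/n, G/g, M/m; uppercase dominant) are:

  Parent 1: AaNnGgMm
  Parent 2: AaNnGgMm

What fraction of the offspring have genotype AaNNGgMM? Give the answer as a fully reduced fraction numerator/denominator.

AaNnGgMm gametes: ANGM×1, ANGm×1, ANgM×1, ANgm×1, AnGM×1, AnGm×1, AngM×1, Angm×1, aNGM×1, aNGm×1, aNgM×1, aNgm×1, anGM×1, anGm×1, angM×1, angm×1
AaNnGgMm gametes: ANGM×1, ANGm×1, ANgM×1, ANgm×1, AnGM×1, AnGm×1, AngM×1, Angm×1, aNGM×1, aNGm×1, aNgM×1, aNgm×1, anGM×1, anGm×1, angM×1, angm×1
AaNnGgMm×AaNnGgMm grid (16·16=256): AANNGGMM=1 AANNGGMm=2 AANNGGmm=1 AANNGgMM=2 AANNGgMm=4 AANNGgmm=2 AANNggMM=1 AANNggMm=2 AANNggmm=1 AANnGGMM=2 AANnGGMm=4 AANnGGmm=2 AANnGgMM=4 AANnGgMm=8 AANnGgmm=4 AANnggMM=2 AANnggMm=4 AANnggmm=2 AAnnGGMM=1 AAnnGGMm=2 AAnnGGmm=1 AAnnGgMM=2 AAnnGgMm=4 AAnnGgmm=2 AAnnggMM=1 AAnnggMm=2 AAnnggmm=1 AaNNGGMM=2 AaNNGGMm=4 AaNNGGmm=2 AaNNGgMM=4 AaNNGgMm=8 AaNNGgmm=4 AaNNggMM=2 AaNNggMm=4 AaNNggmm=2 AaNnGGMM=4 AaNnGGMm=8 AaNnGGmm=4 AaNnGgMM=8 AaNnGgMm=16 AaNnGgmm=8 AaNnggMM=4 AaNnggMm=8 AaNnggmm=4 AannGGMM=2 AannGGMm=4 AannGGmm=2 AannGgMM=4 AannGgMm=8 AannGgmm=4 AannggMM=2 AannggMm=4 Aannggmm=2 aaNNGGMM=1 aaNNGGMm=2 aaNNGGmm=1 aaNNGgMM=2 aaNNGgMm=4 aaNNGgmm=2 aaNNggMM=1 aaNNggMm=2 aaNNggmm=1 aaNnGGMM=2 aaNnGGMm=4 aaNnGGmm=2 aaNnGgMM=4 aaNnGgMm=8 aaNnGgmm=4 aaNnggMM=2 aaNnggMm=4 aaNnggmm=2 aannGGMM=1 aannGGMm=2 aannGGmm=1 aannGgMM=2 aannGgMm=4 aannGgmm=2 aannggMM=1 aannggMm=2 aannggmm=1
AaNNGgMM hits 4/256; gcd=4; 4÷4/256÷4 = 1/64

P(AaNNGgMM) = 1/64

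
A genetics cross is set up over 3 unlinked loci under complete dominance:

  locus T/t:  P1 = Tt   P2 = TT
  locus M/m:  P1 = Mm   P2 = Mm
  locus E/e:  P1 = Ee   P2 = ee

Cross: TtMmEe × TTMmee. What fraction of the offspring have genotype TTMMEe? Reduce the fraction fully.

P(TTMMEe) = 1/16

TtMmEe gametes: TME×1, TMe×1, TmE×1, Tme×1, tME×1, tMe×1, tmE×1, tme×1
TTMmee gametes: TMe×4, Tme×4
TtMmEe×TTMmee grid (8·8=64): TTMMEe=4 TTMMee=4 TTMmEe=8 TTMmee=8 TTmmEe=4 TTmmee=4 TtMMEe=4 TtMMee=4 TtMmEe=8 TtMmee=8 TtmmEe=4 Ttmmee=4
TTMMEe hits 4/64; gcd=4; 4÷4/64÷4 = 1/16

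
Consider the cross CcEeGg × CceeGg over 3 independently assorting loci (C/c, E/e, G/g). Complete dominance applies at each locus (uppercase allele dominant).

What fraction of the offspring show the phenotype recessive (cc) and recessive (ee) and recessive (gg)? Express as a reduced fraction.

CcEeGg gametes: CEG×1, CEg×1, CeG×1, Ceg×1, cEG×1, cEg×1, ceG×1, ceg×1
CceeGg gametes: CeG×2, Ceg×2, ceG×2, ceg×2
CcEeGg×CceeGg grid (8·8=64): CCEeGG=2 CCEeGg=4 CCEegg=2 CCeeGG=2 CCeeGg=4 CCeegg=2 CcEeGG=4 CcEeGg=8 CcEegg=4 CceeGG=4 CceeGg=8 Cceegg=4 ccEeGG=2 ccEeGg=4 ccEegg=2 cceeGG=2 cceeGg=4 cceegg=2
cc ee gg hits 2/64; gcd=2; 2÷2/64÷2 = 1/32

P(cc ee gg) = 1/32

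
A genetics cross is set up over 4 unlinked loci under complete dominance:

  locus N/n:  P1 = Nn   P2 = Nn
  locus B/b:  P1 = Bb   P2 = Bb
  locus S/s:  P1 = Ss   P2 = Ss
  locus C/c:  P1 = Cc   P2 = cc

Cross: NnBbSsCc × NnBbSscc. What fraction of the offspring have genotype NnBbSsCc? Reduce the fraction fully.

NnBbSsCc gametes: NBSC×1, NBSc×1, NBsC×1, NBsc×1, NbSC×1, NbSc×1, NbsC×1, Nbsc×1, nBSC×1, nBSc×1, nBsC×1, nBsc×1, nbSC×1, nbSc×1, nbsC×1, nbsc×1
NnBbSscc gametes: NBSc×2, NBsc×2, NbSc×2, Nbsc×2, nBSc×2, nBsc×2, nbSc×2, nbsc×2
NnBbSsCc×NnBbSscc grid (16·16=256): NNBBSSCc=2 NNBBSScc=2 NNBBSsCc=4 NNBBSscc=4 NNBBssCc=2 NNBBsscc=2 NNBbSSCc=4 NNBbSScc=4 NNBbSsCc=8 NNBbSscc=8 NNBbssCc=4 NNBbsscc=4 NNbbSSCc=2 NNbbSScc=2 NNbbSsCc=4 NNbbSscc=4 NNbbssCc=2 NNbbsscc=2 NnBBSSCc=4 NnBBSScc=4 NnBBSsCc=8 NnBBSscc=8 NnBBssCc=4 NnBBsscc=4 NnBbSSCc=8 NnBbSScc=8 NnBbSsCc=16 NnBbSscc=16 NnBbssCc=8 NnBbsscc=8 NnbbSSCc=4 NnbbSScc=4 NnbbSsCc=8 NnbbSscc=8 NnbbssCc=4 Nnbbsscc=4 nnBBSSCc=2 nnBBSScc=2 nnBBSsCc=4 nnBBSscc=4 nnBBssCc=2 nnBBsscc=2 nnBbSSCc=4 nnBbSScc=4 nnBbSsCc=8 nnBbSscc=8 nnBbssCc=4 nnBbsscc=4 nnbbSSCc=2 nnbbSScc=2 nnbbSsCc=4 nnbbSscc=4 nnbbssCc=2 nnbbsscc=2
NnBbSsCc hits 16/256; gcd=16; 16÷16/256÷16 = 1/16

P(NnBbSsCc) = 1/16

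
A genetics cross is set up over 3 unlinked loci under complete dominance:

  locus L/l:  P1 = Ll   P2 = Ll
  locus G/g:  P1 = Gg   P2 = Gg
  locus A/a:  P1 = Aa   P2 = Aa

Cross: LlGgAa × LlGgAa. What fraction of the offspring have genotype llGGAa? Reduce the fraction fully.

LlGgAa gametes: LGA×1, LGa×1, LgA×1, Lga×1, lGA×1, lGa×1, lgA×1, lga×1
LlGgAa gametes: LGA×1, LGa×1, LgA×1, Lga×1, lGA×1, lGa×1, lgA×1, lga×1
LlGgAa×LlGgAa grid (8·8=64): LLGGAA=1 LLGGAa=2 LLGGaa=1 LLGgAA=2 LLGgAa=4 LLGgaa=2 LLggAA=1 LLggAa=2 LLggaa=1 LlGGAA=2 LlGGAa=4 LlGGaa=2 LlGgAA=4 LlGgAa=8 LlGgaa=4 LlggAA=2 LlggAa=4 Llggaa=2 llGGAA=1 llGGAa=2 llGGaa=1 llGgAA=2 llGgAa=4 llGgaa=2 llggAA=1 llggAa=2 llggaa=1
llGGAa hits 2/64; gcd=2; 2÷2/64÷2 = 1/32

P(llGGAa) = 1/32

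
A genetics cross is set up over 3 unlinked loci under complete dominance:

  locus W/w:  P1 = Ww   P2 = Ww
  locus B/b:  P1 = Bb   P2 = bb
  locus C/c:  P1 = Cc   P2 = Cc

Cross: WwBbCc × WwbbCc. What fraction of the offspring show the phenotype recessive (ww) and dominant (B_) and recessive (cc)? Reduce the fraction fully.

P(ww B_ cc) = 1/32

WwBbCc gametes: WBC×1, WBc×1, WbC×1, Wbc×1, wBC×1, wBc×1, wbC×1, wbc×1
WwbbCc gametes: WbC×2, Wbc×2, wbC×2, wbc×2
WwBbCc×WwbbCc grid (8·8=64): WWBbCC=2 WWBbCc=4 WWBbcc=2 WWbbCC=2 WWbbCc=4 WWbbcc=2 WwBbCC=4 WwBbCc=8 WwBbcc=4 WwbbCC=4 WwbbCc=8 Wwbbcc=4 wwBbCC=2 wwBbCc=4 wwBbcc=2 wwbbCC=2 wwbbCc=4 wwbbcc=2
ww B_ cc hits 2/64; gcd=2; 2÷2/64÷2 = 1/32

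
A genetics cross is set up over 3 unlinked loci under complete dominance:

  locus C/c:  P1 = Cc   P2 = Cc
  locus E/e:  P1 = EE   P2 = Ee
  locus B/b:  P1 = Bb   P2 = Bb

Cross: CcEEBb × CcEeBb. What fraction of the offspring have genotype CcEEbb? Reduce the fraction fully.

CcEEBb gametes: CEB×2, CEb×2, cEB×2, cEb×2
CcEeBb gametes: CEB×1, CEb×1, CeB×1, Ceb×1, cEB×1, cEb×1, ceB×1, ceb×1
CcEEBb×CcEeBb grid (8·8=64): CCEEBB=2 CCEEBb=4 CCEEbb=2 CCEeBB=2 CCEeBb=4 CCEebb=2 CcEEBB=4 CcEEBb=8 CcEEbb=4 CcEeBB=4 CcEeBb=8 CcEebb=4 ccEEBB=2 ccEEBb=4 ccEEbb=2 ccEeBB=2 ccEeBb=4 ccEebb=2
CcEEbb hits 4/64; gcd=4; 4÷4/64÷4 = 1/16

P(CcEEbb) = 1/16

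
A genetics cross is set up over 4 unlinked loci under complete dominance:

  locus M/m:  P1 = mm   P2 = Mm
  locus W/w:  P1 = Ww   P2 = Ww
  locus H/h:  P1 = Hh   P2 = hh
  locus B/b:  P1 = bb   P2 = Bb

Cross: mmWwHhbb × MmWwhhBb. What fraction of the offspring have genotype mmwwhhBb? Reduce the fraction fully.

P(mmwwhhBb) = 1/32

mmWwHhbb gametes: mWHb×4, mWhb×4, mwHb×4, mwhb×4
MmWwhhBb gametes: MWhB×2, MWhb×2, MwhB×2, Mwhb×2, mWhB×2, mWhb×2, mwhB×2, mwhb×2
mmWwHhbb×MmWwhhBb grid (16·16=256): MmWWHhBb=8 MmWWHhbb=8 MmWWhhBb=8 MmWWhhbb=8 MmWwHhBb=16 MmWwHhbb=16 MmWwhhBb=16 MmWwhhbb=16 MmwwHhBb=8 MmwwHhbb=8 MmwwhhBb=8 Mmwwhhbb=8 mmWWHhBb=8 mmWWHhbb=8 mmWWhhBb=8 mmWWhhbb=8 mmWwHhBb=16 mmWwHhbb=16 mmWwhhBb=16 mmWwhhbb=16 mmwwHhBb=8 mmwwHhbb=8 mmwwhhBb=8 mmwwhhbb=8
mmwwhhBb hits 8/256; gcd=8; 8÷8/256÷8 = 1/32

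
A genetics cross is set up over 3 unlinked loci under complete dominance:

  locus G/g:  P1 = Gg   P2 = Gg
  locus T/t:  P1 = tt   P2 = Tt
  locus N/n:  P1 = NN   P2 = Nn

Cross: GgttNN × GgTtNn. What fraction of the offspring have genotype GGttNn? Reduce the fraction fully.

P(GGttNn) = 1/16

GgttNN gametes: GtN×4, gtN×4
GgTtNn gametes: GTN×1, GTn×1, GtN×1, Gtn×1, gTN×1, gTn×1, gtN×1, gtn×1
GgttNN×GgTtNn grid (8·8=64): GGTtNN=4 GGTtNn=4 GGttNN=4 GGttNn=4 GgTtNN=8 GgTtNn=8 GgttNN=8 GgttNn=8 ggTtNN=4 ggTtNn=4 ggttNN=4 ggttNn=4
GGttNn hits 4/64; gcd=4; 4÷4/64÷4 = 1/16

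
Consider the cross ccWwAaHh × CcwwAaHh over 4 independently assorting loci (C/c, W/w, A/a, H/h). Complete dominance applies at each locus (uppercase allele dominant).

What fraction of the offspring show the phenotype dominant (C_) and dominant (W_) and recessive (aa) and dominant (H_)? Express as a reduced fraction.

P(C_ W_ aa H_) = 3/64

ccWwAaHh gametes: cWAH×2, cWAh×2, cWaH×2, cWah×2, cwAH×2, cwAh×2, cwaH×2, cwah×2
CcwwAaHh gametes: CwAH×2, CwAh×2, CwaH×2, Cwah×2, cwAH×2, cwAh×2, cwaH×2, cwah×2
ccWwAaHh×CcwwAaHh grid (16·16=256): CcWwAAHH=4 CcWwAAHh=8 CcWwAAhh=4 CcWwAaHH=8 CcWwAaHh=16 CcWwAahh=8 CcWwaaHH=4 CcWwaaHh=8 CcWwaahh=4 CcwwAAHH=4 CcwwAAHh=8 CcwwAAhh=4 CcwwAaHH=8 CcwwAaHh=16 CcwwAahh=8 CcwwaaHH=4 CcwwaaHh=8 Ccwwaahh=4 ccWwAAHH=4 ccWwAAHh=8 ccWwAAhh=4 ccWwAaHH=8 ccWwAaHh=16 ccWwAahh=8 ccWwaaHH=4 ccWwaaHh=8 ccWwaahh=4 ccwwAAHH=4 ccwwAAHh=8 ccwwAAhh=4 ccwwAaHH=8 ccwwAaHh=16 ccwwAahh=8 ccwwaaHH=4 ccwwaaHh=8 ccwwaahh=4
C_ W_ aa H_ hits 12/256; gcd=4; 12÷4/256÷4 = 3/64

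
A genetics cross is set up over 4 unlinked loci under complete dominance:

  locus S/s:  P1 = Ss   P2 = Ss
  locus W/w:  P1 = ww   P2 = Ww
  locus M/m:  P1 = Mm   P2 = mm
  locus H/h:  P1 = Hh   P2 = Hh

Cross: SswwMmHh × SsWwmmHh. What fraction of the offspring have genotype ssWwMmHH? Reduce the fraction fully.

P(ssWwMmHH) = 1/64

SswwMmHh gametes: SwMH×2, SwMh×2, SwmH×2, Swmh×2, swMH×2, swMh×2, swmH×2, swmh×2
SsWwmmHh gametes: SWmH×2, SWmh×2, SwmH×2, Swmh×2, sWmH×2, sWmh×2, swmH×2, swmh×2
SswwMmHh×SsWwmmHh grid (16·16=256): SSWwMmHH=4 SSWwMmHh=8 SSWwMmhh=4 SSWwmmHH=4 SSWwmmHh=8 SSWwmmhh=4 SSwwMmHH=4 SSwwMmHh=8 SSwwMmhh=4 SSwwmmHH=4 SSwwmmHh=8 SSwwmmhh=4 SsWwMmHH=8 SsWwMmHh=16 SsWwMmhh=8 SsWwmmHH=8 SsWwmmHh=16 SsWwmmhh=8 SswwMmHH=8 SswwMmHh=16 SswwMmhh=8 SswwmmHH=8 SswwmmHh=16 Sswwmmhh=8 ssWwMmHH=4 ssWwMmHh=8 ssWwMmhh=4 ssWwmmHH=4 ssWwmmHh=8 ssWwmmhh=4 sswwMmHH=4 sswwMmHh=8 sswwMmhh=4 sswwmmHH=4 sswwmmHh=8 sswwmmhh=4
ssWwMmHH hits 4/256; gcd=4; 4÷4/256÷4 = 1/64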